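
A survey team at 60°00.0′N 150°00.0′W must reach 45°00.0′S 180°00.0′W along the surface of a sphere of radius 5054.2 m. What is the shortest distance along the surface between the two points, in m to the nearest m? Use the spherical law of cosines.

9512 m

Let φ₁ = 1.0472 rad, φ₂ = -0.7854 rad, and Δλ = -0.5236 rad.
cos c = sin φ₁ sin φ₂ + cos φ₁ cos φ₂ cos Δλ = (0.8660)(-0.7071) + (0.5000)(0.7071)(0.8660) = -0.30619,
so c = arccos(-0.30619) = 1.88198 rad.
Distance = R·c = 5054.2 × 1.8820 ≈ 9512 m.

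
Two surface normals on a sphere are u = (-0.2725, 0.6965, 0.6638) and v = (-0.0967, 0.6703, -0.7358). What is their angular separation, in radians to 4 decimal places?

u·v = 0.0048; |u| = 1.0000, |v| = 1.0000.
cos θ = (u·v)/(|u||v|) = 0.0048, so θ = 1.5660 rad.

1.5660 rad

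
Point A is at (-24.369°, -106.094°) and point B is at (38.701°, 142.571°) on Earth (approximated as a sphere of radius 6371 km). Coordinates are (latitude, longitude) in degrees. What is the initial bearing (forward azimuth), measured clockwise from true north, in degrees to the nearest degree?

302°

With φ₁ = -0.4253, φ₂ = 0.6755, Δλ = -1.9432 rad, the forward-azimuth formula gives
θ = atan2( sin Δλ cos φ₂ , cos φ₁ sin φ₂ − sin φ₁ cos φ₂ cos Δλ ) = atan2(-0.7269, 0.4524) = -58.10°.
Adding 360° brings this into [0°, 360°): 302°.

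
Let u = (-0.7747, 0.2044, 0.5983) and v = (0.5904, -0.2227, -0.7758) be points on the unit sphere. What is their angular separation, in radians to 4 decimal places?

u·v = -0.9671; |u| = 1.0000, |v| = 1.0000.
cos θ = (u·v)/(|u||v|) = -0.9671, so θ = 2.8843 rad.

2.8843 rad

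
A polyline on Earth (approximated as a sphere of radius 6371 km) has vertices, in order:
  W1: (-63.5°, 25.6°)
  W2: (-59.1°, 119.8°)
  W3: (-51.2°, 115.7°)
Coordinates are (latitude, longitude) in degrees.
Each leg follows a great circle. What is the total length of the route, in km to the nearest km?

Leg W1→W2: central angle 0.7210 rad, distance 4593.6 km.
Leg W2→W3: central angle 0.1437 rad, distance 915.8 km.
Total: 4593.6 + 915.8 ≈ 5509 km.

5509 km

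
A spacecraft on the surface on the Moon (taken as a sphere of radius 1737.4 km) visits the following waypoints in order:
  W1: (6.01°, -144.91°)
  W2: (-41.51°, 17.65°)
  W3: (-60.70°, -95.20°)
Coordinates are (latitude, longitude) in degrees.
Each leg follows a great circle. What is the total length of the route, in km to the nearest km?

6229 km

Leg W1→W2: central angle 2.4653 rad, distance 4283.2 km.
Leg W2→W3: central angle 1.1200 rad, distance 1945.9 km.
Total: 4283.2 + 1945.9 ≈ 6229 km.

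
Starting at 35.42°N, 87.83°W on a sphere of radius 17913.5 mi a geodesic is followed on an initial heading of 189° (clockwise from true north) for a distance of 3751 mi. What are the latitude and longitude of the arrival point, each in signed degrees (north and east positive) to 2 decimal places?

Angular distance δ = d/R = 3751/17913.5 = 0.20940 rad; initial bearing θ = 3.2987 rad.
sin φ₂ = sin φ₁ cos δ + cos φ₁ sin δ cos θ = (0.5796)(0.9782) + (0.8149)(0.2079)(-0.9877) = 0.3996, so φ₂ = 23.55°.
Δλ = atan2(sin θ sin δ cos φ₁, cos δ − sin φ₁ sin φ₂) = atan2(-0.0265, 0.7466) = -2.033°.
λ₂ = -87.830° − 2.033° = -89.86°.

23.55°, -89.86°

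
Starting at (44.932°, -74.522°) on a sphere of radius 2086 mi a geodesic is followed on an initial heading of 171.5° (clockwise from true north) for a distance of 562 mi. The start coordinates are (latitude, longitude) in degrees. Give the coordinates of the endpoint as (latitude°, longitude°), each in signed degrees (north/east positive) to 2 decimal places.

29.63°, -71.93°

Angular distance δ = d/R = 562/2086 = 0.26942 rad; initial bearing θ = 2.9932 rad.
sin φ₂ = sin φ₁ cos δ + cos φ₁ sin δ cos θ = (0.7063)(0.9639) + (0.7079)(0.2662)(-0.9890) = 0.4944, so φ₂ = 29.63°.
Δλ = atan2(sin θ sin δ cos φ₁, cos δ − sin φ₁ sin φ₂) = atan2(0.0279, 0.6147) = 2.594°.
λ₂ = -74.522° + 2.594° = -71.93°.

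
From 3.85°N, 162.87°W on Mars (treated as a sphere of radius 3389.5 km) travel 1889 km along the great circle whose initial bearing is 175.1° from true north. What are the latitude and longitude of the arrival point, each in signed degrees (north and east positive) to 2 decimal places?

Angular distance δ = d/R = 1889/3389.5 = 0.55731 rad; initial bearing θ = 3.0561 rad.
sin φ₂ = sin φ₁ cos δ + cos φ₁ sin δ cos θ = (0.0671)(0.8487) + (0.9977)(0.5289)(-0.9963) = -0.4688, so φ₂ = -27.96°.
Δλ = atan2(sin θ sin δ cos φ₁, cos δ − sin φ₁ sin φ₂) = atan2(0.0451, 0.8802) = 2.932°.
λ₂ = -162.870° + 2.932° = -159.94°.

-27.96°, -159.94°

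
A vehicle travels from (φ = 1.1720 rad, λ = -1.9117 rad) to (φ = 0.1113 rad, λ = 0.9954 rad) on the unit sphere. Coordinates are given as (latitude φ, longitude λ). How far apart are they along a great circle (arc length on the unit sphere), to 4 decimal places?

1.8473

In radians: φ₁ = 1.1720, φ₂ = 0.1113, Δλ = 166.565° = 2.9071 rad.
cos c = sin φ₁ sin φ₂ + cos φ₁ cos φ₂ cos Δλ = (0.9215)(0.1111) + (0.3883)(0.9938)(-0.9726) = -0.27299,
so c = arccos(-0.27299) = 1.84730 rad.
On the unit sphere the arc length equals the central angle: 1.8473.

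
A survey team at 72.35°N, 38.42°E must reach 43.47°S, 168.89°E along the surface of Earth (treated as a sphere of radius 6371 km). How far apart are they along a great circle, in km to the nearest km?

15898 km

In radians: φ₁ = 1.2627, φ₂ = -0.7587, Δλ = 130.470° = 2.2771 rad.
cos c = sin φ₁ sin φ₂ + cos φ₁ cos φ₂ cos Δλ = (0.9529)(-0.6880) + (0.3032)(0.7257)(-0.6490) = -0.79841,
so c = arccos(-0.79841) = 2.49544 rad.
Distance = R·c = 6371 × 2.4954 ≈ 15898 km.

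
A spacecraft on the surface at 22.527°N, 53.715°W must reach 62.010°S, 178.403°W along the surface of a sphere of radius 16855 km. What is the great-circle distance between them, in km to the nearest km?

With latitudes φ₁ = 22.527°, φ₂ = -62.010° and longitude difference Δλ = -124.688°:
Haversine: a = sin²(Δφ/2) + cos φ₁ cos φ₂ sin²(Δλ/2) = 0.4524 + (0.9237)(0.4693)(0.7846) = 0.79251.
Central angle c = 2·arcsin(√a) = 2.19570 rad.
Distance = R·c = 16855 × 2.1957 ≈ 37008 km.

37008 km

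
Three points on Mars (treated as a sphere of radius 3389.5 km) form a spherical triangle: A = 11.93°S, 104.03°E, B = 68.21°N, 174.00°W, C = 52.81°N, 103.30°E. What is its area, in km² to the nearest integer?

3764343 km²

Side lengths (central angles): a = 0.6947, b = 1.1300, c = 1.7125 rad; semiperimeter s = 1.7686.
By l'Huilier's theorem, tan(E/4) = √[tan(s/2) tan((s−a)/2) tan((s−b)/2) tan((s−c)/2)], giving spherical excess E = 0.3277 rad.
Area = E·R² = 0.3277 × (3389.5)² ≈ 3764343 km².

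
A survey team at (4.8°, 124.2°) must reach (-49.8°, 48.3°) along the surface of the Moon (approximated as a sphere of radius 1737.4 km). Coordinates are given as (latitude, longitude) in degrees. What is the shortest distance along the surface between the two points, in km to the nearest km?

2568 km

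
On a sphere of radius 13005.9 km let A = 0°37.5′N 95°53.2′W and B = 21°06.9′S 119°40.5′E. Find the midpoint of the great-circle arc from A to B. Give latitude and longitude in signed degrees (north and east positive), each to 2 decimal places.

Central angle δ = 2.4384 rad. Interpolating on the sphere with fraction f = 0.5:
P = [sin((1−f)δ)·A + sin(fδ)·B] / sin δ = 1.4517·A + 1.4517·B in Cartesian coordinates,
giving P = (-0.8194, -0.2673, -0.5071), i.e. latitude -30.47°, longitude -161.93°.

-30.47°, -161.93°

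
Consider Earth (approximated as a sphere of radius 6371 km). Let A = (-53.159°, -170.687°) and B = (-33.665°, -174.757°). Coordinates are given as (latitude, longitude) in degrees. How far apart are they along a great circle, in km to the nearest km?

2192 km

Let φ₁ = -0.9278 rad, φ₂ = -0.5876 rad, and Δλ = -0.0710 rad.
Haversine: a = sin²(Δφ/2) + cos φ₁ cos φ₂ sin²(Δλ/2) = 0.0287 + (0.5996)(0.8323)(0.0013) = 0.02929.
Central angle c = 2·arcsin(√a) = 0.34399 rad.
Distance = R·c = 6371 × 0.3440 ≈ 2192 km.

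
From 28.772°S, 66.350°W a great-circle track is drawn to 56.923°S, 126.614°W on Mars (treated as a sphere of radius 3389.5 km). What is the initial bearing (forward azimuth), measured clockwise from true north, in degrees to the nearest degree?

Δλ = -60.264° = -1.0518 rad.
y = sin Δλ · cos φ₂ = (-0.8683)(0.5458) = -0.4739
x = cos φ₁ sin φ₂ − sin φ₁ cos φ₂ cos Δλ = (0.8765)(-0.8379) − (-0.4813)(0.5458)(0.4960) = -0.6042
θ = atan2(y, x) = -141.89°; adding 360° gives 218°.

218°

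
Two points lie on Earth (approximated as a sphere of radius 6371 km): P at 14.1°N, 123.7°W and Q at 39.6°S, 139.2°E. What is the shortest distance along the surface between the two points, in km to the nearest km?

11602 km

In radians: φ₁ = 0.2461, φ₂ = -0.6912, Δλ = -97.100° = -1.6947 rad.
cos c = sin φ₁ sin φ₂ + cos φ₁ cos φ₂ cos Δλ = (0.2436)(-0.6374) + (0.9699)(0.7705)(-0.1236) = -0.24765,
so c = arccos(-0.24765) = 1.82105 rad.
Distance = R·c = 6371 × 1.8211 ≈ 11602 km.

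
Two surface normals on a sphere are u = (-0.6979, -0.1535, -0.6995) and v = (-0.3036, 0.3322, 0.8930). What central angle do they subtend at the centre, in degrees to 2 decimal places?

117.63°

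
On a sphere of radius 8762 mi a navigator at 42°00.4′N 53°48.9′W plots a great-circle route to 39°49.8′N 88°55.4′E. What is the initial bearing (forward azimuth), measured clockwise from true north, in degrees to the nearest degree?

With φ₁ = 0.7332, φ₂ = 0.6952, Δλ = 2.4913 rad, the forward-azimuth formula gives
θ = atan2( sin Δλ cos φ₂ , cos φ₁ sin φ₂ − sin φ₁ cos φ₂ cos Δλ ) = atan2(0.4650, 0.8850) = 27.72°.
So the initial bearing is 28°.

28°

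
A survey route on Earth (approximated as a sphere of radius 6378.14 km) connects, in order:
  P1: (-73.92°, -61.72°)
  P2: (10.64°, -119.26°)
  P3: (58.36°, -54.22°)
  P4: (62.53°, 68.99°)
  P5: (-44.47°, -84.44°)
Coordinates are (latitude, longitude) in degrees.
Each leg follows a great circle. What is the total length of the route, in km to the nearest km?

40922 km

Leg P1→P2: central angle 1.6021 rad, distance 10218.5 km.
Leg P2→P3: central angle 1.1867 rad, distance 7568.7 km.
Leg P3→P4: central angle 0.8984 rad, distance 5730.3 km.
Leg P4→P5: central angle 2.7287 rad, distance 17404.1 km.
Total: 10218.5 + 7568.7 + 5730.3 + 17404.1 ≈ 40922 km.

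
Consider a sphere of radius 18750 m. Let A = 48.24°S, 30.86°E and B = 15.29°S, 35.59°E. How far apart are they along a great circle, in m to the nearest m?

In radians: φ₁ = -0.8419, φ₂ = -0.2669, Δλ = 4.730° = 0.0826 rad.
Haversine: a = sin²(Δφ/2) + cos φ₁ cos φ₂ sin²(Δλ/2) = 0.0804 + (0.6660)(0.9646)(0.0017) = 0.08152.
Central angle c = 2·arcsin(√a) = 0.57910 rad.
Distance = R·c = 18750 × 0.5791 ≈ 10858 m.

10858 m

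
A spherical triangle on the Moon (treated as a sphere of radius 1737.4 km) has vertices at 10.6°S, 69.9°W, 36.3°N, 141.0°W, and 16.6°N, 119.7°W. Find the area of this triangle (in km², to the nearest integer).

372709 km²

Side lengths (central angles): a = 0.4763, b = 0.9819, c = 1.4226 rad; semiperimeter s = 1.4404.
By l'Huilier's theorem, tan(E/4) = √[tan(s/2) tan((s−a)/2) tan((s−b)/2) tan((s−c)/2)], giving spherical excess E = 0.1235 rad.
Area = E·R² = 0.1235 × (1737.4)² ≈ 372709 km².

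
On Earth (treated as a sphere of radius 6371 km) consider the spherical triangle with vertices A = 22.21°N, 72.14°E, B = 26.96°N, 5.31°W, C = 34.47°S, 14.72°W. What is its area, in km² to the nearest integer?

34934773 km²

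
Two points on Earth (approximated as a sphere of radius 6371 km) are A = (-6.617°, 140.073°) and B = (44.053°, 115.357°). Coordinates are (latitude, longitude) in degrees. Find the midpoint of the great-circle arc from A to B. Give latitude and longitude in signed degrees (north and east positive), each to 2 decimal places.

19.12°, 129.73°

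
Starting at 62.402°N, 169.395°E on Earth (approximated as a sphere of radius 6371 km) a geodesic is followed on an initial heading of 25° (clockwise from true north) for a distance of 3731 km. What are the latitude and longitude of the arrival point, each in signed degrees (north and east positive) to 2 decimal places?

76.08°, -86.69°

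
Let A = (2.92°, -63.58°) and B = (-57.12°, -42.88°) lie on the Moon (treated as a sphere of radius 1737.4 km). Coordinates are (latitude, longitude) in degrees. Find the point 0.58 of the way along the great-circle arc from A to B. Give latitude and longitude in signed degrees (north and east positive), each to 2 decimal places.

-32.28°, -54.88°

Central angle δ = 1.0878 rad. Interpolating on the sphere with fraction f = 0.58:
P = [sin((1−f)δ)·A + sin(fδ)·B] / sin δ = 0.4981·A + 0.6661·B in Cartesian coordinates,
giving P = (0.4863, -0.6916, -0.5340), i.e. latitude -32.28°, longitude -54.88°.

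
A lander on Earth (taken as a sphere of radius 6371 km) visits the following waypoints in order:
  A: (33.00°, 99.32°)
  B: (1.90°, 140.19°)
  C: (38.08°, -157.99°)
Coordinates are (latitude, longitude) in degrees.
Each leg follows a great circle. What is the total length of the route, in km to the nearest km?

12925 km

Leg A→B: central angle 0.8607 rad, distance 5483.5 km.
Leg B→C: central angle 1.1680 rad, distance 7441.5 km.
Total: 5483.5 + 7441.5 ≈ 12925 km.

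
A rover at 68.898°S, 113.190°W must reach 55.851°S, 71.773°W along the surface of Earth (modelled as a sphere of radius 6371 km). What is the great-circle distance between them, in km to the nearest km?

2506 km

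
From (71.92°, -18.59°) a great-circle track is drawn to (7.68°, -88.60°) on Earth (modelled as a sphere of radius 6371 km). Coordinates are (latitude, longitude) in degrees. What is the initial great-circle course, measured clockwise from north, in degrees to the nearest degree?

253°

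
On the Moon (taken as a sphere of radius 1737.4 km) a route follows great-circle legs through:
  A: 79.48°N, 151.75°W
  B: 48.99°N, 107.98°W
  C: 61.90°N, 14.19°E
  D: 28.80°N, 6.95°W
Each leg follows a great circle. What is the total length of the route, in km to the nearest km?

3939 km

Leg A→B: central angle 0.5945 rad, distance 1032.9 km.
Leg B→C: central angle 1.0459 rad, distance 1817.2 km.
Leg C→D: central angle 0.6267 rad, distance 1088.9 km.
Total: 1032.9 + 1817.2 + 1088.9 ≈ 3939 km.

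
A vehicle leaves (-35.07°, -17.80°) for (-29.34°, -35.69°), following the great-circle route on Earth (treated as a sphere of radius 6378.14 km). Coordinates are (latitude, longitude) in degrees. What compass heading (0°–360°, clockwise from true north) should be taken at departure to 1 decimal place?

With φ₁ = -0.6121, φ₂ = -0.5121, Δλ = -0.3122 rad, the forward-azimuth formula gives
θ = atan2( sin Δλ cos φ₂ , cos φ₁ sin φ₂ − sin φ₁ cos φ₂ cos Δλ ) = atan2(-0.2678, 0.0756) = -74.23°.
Adding 360° brings this into [0°, 360°): 285.8°.

285.8°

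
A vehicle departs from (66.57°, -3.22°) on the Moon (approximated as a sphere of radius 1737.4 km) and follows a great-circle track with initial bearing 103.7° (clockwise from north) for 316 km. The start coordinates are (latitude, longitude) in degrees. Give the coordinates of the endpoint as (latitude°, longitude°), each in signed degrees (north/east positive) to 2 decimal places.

62.30°, 18.99°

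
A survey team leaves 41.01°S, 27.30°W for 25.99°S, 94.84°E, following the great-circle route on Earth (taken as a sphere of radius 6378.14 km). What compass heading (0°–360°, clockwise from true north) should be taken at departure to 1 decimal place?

Δλ = 122.140° = 2.1317 rad.
y = sin Δλ · cos φ₂ = (0.8468)(0.8989) = 0.7611
x = cos φ₁ sin φ₂ − sin φ₁ cos φ₂ cos Δλ = (0.7546)(-0.4382) − (-0.6562)(0.8989)(-0.5320) = -0.6445
θ = atan2(y, x) = 130.26°, so the bearing is 130.3°.

130.3°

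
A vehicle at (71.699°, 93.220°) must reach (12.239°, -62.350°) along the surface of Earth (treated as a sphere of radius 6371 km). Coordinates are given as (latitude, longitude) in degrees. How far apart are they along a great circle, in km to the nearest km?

10506 km

In radians: φ₁ = 1.2514, φ₂ = 0.2136, Δλ = -155.570° = -2.7152 rad.
cos c = sin φ₁ sin φ₂ + cos φ₁ cos φ₂ cos Δλ = (0.9494)(0.2120) + (0.3140)(0.9773)(-0.9105) = -0.07813,
so c = arccos(-0.07813) = 1.64901 rad.
Distance = R·c = 6371 × 1.6490 ≈ 10506 km.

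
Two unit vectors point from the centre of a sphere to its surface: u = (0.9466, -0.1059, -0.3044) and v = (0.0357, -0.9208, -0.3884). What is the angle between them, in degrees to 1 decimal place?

u·v = 0.2495; |u| = 1.0000, |v| = 1.0000.
cos θ = (u·v)/(|u||v|) = 0.2495, so θ = 75.5°.

75.5°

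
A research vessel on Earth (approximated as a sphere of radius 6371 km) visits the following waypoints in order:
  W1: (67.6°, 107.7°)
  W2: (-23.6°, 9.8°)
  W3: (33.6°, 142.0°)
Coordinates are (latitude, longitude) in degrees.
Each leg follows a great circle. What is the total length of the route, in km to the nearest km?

28017 km

Leg W1→W2: central angle 2.0022 rad, distance 12755.9 km.
Leg W2→W3: central angle 2.3954 rad, distance 15260.8 km.
Total: 12755.9 + 15260.8 ≈ 28017 km.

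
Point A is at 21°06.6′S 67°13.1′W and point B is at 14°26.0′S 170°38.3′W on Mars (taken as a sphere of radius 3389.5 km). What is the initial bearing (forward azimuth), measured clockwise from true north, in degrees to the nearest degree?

With φ₁ = -0.3684, φ₂ = -0.2519, Δλ = -1.8050 rad, the forward-azimuth formula gives
θ = atan2( sin Δλ cos φ₂ , cos φ₁ sin φ₂ − sin φ₁ cos φ₂ cos Δλ ) = atan2(-0.9420, -0.3135) = -108.41°.
Adding 360° brings this into [0°, 360°): 252°.

252°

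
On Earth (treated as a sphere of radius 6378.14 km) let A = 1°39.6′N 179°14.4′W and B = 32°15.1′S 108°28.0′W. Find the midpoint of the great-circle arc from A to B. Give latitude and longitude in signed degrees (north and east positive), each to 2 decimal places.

-18.51°, -147.24°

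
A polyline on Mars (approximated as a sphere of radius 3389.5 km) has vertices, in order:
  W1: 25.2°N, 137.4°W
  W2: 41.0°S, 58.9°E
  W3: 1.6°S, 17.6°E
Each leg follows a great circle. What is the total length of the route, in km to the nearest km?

12623 km

Leg W1→W2: central angle 2.7784 rad, distance 9417.4 km.
Leg W2→W3: central angle 0.9458 rad, distance 3205.8 km.
Total: 9417.4 + 3205.8 ≈ 12623 km.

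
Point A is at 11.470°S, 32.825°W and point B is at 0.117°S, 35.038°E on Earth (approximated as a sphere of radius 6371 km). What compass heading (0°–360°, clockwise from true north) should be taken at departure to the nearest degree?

85°

With φ₁ = -0.2002, φ₂ = -0.0020, Δλ = 1.1844 rad, the forward-azimuth formula gives
θ = atan2( sin Δλ cos φ₂ , cos φ₁ sin φ₂ − sin φ₁ cos φ₂ cos Δλ ) = atan2(0.9263, 0.0729) = 85.50°.
So the initial bearing is 85°.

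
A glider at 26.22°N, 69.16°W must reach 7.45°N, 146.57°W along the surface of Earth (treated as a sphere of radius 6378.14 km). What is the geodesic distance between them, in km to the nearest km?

8399 km

Let φ₁ = 0.4576 rad, φ₂ = 0.1300 rad, and Δλ = -1.3511 rad.
Haversine: a = sin²(Δφ/2) + cos φ₁ cos φ₂ sin²(Δλ/2) = 0.0266 + (0.8971)(0.9916)(0.3910) = 0.37441.
Central angle c = 2·arcsin(√a) = 1.31690 rad.
Distance = R·c = 6378.14 × 1.3169 ≈ 8399 km.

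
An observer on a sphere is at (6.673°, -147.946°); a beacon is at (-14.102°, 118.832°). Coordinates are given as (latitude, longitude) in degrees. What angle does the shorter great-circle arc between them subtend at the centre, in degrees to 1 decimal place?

Let φ₁ = 0.1165 rad, φ₂ = -0.2461 rad, and Δλ = -1.6270 rad.
Haversine: a = sin²(Δφ/2) + cos φ₁ cos φ₂ sin²(Δλ/2) = 0.0325 + (0.9932)(0.9699)(0.5281) = 0.54123.
Central angle c = 2·arcsin(√a) = 1.65334 rad.
So the angular separation is 94.7°.

94.7°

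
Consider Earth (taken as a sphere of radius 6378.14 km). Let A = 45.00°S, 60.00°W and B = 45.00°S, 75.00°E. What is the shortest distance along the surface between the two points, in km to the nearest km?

9081 km

Let φ₁ = -0.7854 rad, φ₂ = -0.7854 rad, and Δλ = 2.3562 rad.
cos c = sin φ₁ sin φ₂ + cos φ₁ cos φ₂ cos Δλ = (-0.7071)(-0.7071) + (0.7071)(0.7071)(-0.7071) = 0.14645,
so c = arccos(0.14645) = 1.42382 rad.
Distance = R·c = 6378.14 × 1.4238 ≈ 9081 km.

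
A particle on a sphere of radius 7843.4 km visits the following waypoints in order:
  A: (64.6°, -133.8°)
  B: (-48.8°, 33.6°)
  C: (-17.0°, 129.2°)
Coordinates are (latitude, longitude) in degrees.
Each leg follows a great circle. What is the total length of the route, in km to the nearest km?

33362 km

Leg A→B: central angle 2.8419 rad, distance 22289.8 km.
Leg B→C: central angle 1.4116 rad, distance 11071.8 km.
Total: 22289.8 + 11071.8 ≈ 33362 km.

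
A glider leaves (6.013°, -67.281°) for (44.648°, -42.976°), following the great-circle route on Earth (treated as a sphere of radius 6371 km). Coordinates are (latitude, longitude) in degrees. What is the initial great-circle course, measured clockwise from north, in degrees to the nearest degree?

Δλ = 24.305° = 0.4242 rad.
y = sin Δλ · cos φ₂ = (0.4116)(0.7114) = 0.2928
x = cos φ₁ sin φ₂ − sin φ₁ cos φ₂ cos Δλ = (0.9945)(0.7027) − (0.1048)(0.7114)(0.9114) = 0.6310
θ = atan2(y, x) = 24.90°, so the bearing is 25°.

25°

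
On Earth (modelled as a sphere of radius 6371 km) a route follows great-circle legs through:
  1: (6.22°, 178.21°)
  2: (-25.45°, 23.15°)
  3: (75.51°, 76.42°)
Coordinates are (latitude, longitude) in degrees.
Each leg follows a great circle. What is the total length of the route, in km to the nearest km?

Leg 1→2: central angle 2.6070 rad, distance 16609.5 km.
Leg 2→3: central angle 1.8556 rad, distance 11821.8 km.
Total: 16609.5 + 11821.8 ≈ 28431 km.

28431 km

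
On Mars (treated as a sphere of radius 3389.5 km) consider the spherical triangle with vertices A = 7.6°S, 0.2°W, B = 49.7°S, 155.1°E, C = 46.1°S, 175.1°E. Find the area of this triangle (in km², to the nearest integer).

4300184 km²

Side lengths (central angles): a = 0.2415, b = 2.2015, c = 2.0733 rad; semiperimeter s = 2.2581.
By l'Huilier's theorem, tan(E/4) = √[tan(s/2) tan((s−a)/2) tan((s−b)/2) tan((s−c)/2)], giving spherical excess E = 0.3743 rad.
Area = E·R² = 0.3743 × (3389.5)² ≈ 4300184 km².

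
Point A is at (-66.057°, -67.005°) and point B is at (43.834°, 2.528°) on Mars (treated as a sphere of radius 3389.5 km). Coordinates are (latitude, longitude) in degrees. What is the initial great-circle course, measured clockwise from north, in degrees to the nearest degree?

With φ₁ = -1.1529, φ₂ = 0.7650, Δλ = 1.2136 rad, the forward-azimuth formula gives
θ = atan2( sin Δλ cos φ₂ , cos φ₁ sin φ₂ − sin φ₁ cos φ₂ cos Δλ ) = atan2(0.6758, 0.5116) = 52.87°.
So the initial bearing is 53°.

53°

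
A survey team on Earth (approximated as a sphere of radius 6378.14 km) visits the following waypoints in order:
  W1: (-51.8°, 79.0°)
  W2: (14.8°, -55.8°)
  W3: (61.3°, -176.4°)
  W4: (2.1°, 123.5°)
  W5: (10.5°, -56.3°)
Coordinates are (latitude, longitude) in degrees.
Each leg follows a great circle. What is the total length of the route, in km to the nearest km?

Leg W1→W2: central angle 2.2421 rad, distance 14300.7 km.
Leg W2→W3: central angle 1.5831 rad, distance 10097.1 km.
Leg W3→W4: central angle 1.2960 rad, distance 8266.0 km.
Leg W4→W5: central angle 2.9217 rad, distance 18634.7 km.
Total: 14300.7 + 10097.1 + 8266.0 + 18634.7 ≈ 51298 km.

51298 km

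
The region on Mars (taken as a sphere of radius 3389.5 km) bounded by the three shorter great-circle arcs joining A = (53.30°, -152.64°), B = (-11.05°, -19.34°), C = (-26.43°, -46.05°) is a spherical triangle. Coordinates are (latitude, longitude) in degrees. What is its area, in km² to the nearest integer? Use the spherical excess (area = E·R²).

Side lengths (central angles): a = 0.5148, b = 2.1056, c = 2.1603 rad; semiperimeter s = 2.3903.
By l'Huilier's theorem, tan(E/4) = √[tan(s/2) tan((s−a)/2) tan((s−b)/2) tan((s−c)/2)], giving spherical excess E = 0.9392 rad.
Area = E·R² = 0.9392 × (3389.5)² ≈ 10790746 km².

10790746 km²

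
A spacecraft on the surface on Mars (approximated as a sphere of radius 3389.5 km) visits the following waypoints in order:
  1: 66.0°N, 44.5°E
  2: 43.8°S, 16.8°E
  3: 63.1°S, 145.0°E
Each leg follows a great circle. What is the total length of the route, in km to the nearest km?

10490 km

Leg 1→2: central angle 1.9524 rad, distance 6617.6 km.
Leg 2→3: central angle 1.1425 rad, distance 3872.5 km.
Total: 6617.6 + 3872.5 ≈ 10490 km.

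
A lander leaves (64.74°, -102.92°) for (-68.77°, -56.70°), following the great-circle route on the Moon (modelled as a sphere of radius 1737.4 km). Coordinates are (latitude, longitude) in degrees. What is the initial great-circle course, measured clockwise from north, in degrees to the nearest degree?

157°

Δλ = 46.220° = 0.8067 rad.
y = sin Δλ · cos φ₂ = (0.7220)(0.3621) = 0.2614
x = cos φ₁ sin φ₂ − sin φ₁ cos φ₂ cos Δλ = (0.4267)(-0.9321) − (0.9044)(0.3621)(0.6919) = -0.6244
θ = atan2(y, x) = 157.28°, so the bearing is 157°.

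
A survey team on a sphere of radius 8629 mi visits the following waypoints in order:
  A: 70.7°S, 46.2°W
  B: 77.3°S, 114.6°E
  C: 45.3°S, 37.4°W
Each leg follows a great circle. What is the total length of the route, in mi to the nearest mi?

13211 mi

Leg A→B: central angle 0.5508 rad, distance 4753.1 mi.
Leg B→C: central angle 0.9802 rad, distance 8458.0 mi.
Total: 4753.1 + 8458.0 ≈ 13211 mi.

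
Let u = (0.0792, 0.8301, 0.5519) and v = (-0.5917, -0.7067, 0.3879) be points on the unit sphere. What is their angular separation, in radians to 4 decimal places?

2.0036 rad

u·v = -0.4194; |u| = 1.0000, |v| = 1.0000.
cos θ = (u·v)/(|u||v|) = -0.4194, so θ = 2.0036 rad.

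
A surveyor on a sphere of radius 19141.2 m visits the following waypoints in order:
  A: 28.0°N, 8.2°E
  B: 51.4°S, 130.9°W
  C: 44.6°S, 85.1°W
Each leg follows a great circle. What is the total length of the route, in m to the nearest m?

57601 m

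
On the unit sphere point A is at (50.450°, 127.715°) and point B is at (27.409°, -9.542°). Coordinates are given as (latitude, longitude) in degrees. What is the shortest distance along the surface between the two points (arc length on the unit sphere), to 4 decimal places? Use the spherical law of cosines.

1.6310

In radians: φ₁ = 0.8805, φ₂ = 0.4784, Δλ = -137.257° = -2.3956 rad.
cos c = sin φ₁ sin φ₂ + cos φ₁ cos φ₂ cos Δλ = (0.7711)(0.4603) + (0.6368)(0.8877)(-0.7344) = -0.06019,
so c = arccos(-0.06019) = 1.63102 rad.
On the unit sphere the arc length equals the central angle: 1.6310.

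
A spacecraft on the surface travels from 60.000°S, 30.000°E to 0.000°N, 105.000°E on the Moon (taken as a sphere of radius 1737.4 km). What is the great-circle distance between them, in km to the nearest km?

2504 km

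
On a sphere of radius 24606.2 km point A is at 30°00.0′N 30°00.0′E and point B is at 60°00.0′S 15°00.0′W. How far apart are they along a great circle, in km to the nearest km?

With latitudes φ₁ = 30.000°, φ₂ = -60.000° and longitude difference Δλ = -45.000°:
cos c = sin φ₁ sin φ₂ + cos φ₁ cos φ₂ cos Δλ = (0.5000)(-0.8660) + (0.8660)(0.5000)(0.7071) = -0.12683,
so c = arccos(-0.12683) = 1.69797 rad.
Distance = R·c = 24606.2 × 1.6980 ≈ 41780 km.

41780 km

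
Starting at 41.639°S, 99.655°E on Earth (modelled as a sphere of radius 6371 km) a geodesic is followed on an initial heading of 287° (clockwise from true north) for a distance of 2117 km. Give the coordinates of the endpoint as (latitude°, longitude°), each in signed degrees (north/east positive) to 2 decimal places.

-33.84°, 77.60°

Angular distance δ = d/R = 2117/6371 = 0.33229 rad; initial bearing θ = 5.0091 rad.
sin φ₂ = sin φ₁ cos δ + cos φ₁ sin δ cos θ = (-0.6644)(0.9453) + (0.7473)(0.3262)(0.2924) = -0.5568, so φ₂ = -33.84°.
Δλ = atan2(sin θ sin δ cos φ₁, cos δ − sin φ₁ sin φ₂) = atan2(-0.2331, 0.5753) = -22.059°.
λ₂ = 99.655° − 22.059° = 77.60°.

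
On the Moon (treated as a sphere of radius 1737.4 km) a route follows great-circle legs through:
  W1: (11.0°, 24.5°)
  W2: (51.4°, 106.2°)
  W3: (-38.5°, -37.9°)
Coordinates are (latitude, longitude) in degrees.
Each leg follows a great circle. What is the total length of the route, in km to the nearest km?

6918 km

Leg W1→W2: central angle 1.3310 rad, distance 2312.4 km.
Leg W2→W3: central angle 2.6509 rad, distance 4605.7 km.
Total: 2312.4 + 4605.7 ≈ 6918 km.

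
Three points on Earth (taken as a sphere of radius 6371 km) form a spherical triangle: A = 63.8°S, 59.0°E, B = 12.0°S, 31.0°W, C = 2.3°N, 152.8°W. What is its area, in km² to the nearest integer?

Side lengths (central angles): a = 2.1216, b = 1.9943, c = 1.3831 rad; semiperimeter s = 2.7495.
By l'Huilier's theorem, tan(E/4) = √[tan(s/2) tan((s−a)/2) tan((s−b)/2) tan((s−c)/2)], giving spherical excess E = 2.5133 rad.
Area = E·R² = 2.5133 × (6371)² ≈ 102012503 km².

102012503 km²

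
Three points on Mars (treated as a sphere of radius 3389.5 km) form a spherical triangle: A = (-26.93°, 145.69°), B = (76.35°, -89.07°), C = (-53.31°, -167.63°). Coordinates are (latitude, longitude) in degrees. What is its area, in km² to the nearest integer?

18997858 km²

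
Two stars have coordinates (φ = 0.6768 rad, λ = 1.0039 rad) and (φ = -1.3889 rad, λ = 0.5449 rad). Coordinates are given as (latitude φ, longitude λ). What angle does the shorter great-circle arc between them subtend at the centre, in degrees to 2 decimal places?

119.31°

With latitudes φ₁ = 38.778°, φ₂ = -79.578° and longitude difference Δλ = -26.299°:
Haversine: a = sin²(Δφ/2) + cos φ₁ cos φ₂ sin²(Δλ/2) = 0.7375 + (0.7796)(0.1809)(0.0518) = 0.74477.
Central angle c = 2·arcsin(√a) = 2.08236 rad.
So the angular separation is 119.31°.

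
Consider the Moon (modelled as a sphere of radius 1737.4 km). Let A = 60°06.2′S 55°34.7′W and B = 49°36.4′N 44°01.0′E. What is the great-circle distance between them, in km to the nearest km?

4111 km

Let φ₁ = -1.0490 rad, φ₂ = 0.8658 rad, and Δλ = 1.7383 rad.
cos c = sin φ₁ sin φ₂ + cos φ₁ cos φ₂ cos Δλ = (-0.8669)(0.7616) + (0.4984)(0.6480)(-0.1667) = -0.71410,
so c = arccos(-0.71410) = 2.36614 rad.
Distance = R·c = 1737.4 × 2.3661 ≈ 4111 km.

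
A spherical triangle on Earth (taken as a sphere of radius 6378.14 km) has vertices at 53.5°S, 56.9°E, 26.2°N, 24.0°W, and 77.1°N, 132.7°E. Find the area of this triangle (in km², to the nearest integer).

Side lengths (central angles): a = 1.3218, b = 2.4204, c = 1.8447 rad; semiperimeter s = 2.7935.
By l'Huilier's theorem, tan(E/4) = √[tan(s/2) tan((s−a)/2) tan((s−b)/2) tan((s−c)/2)], giving spherical excess E = 2.4601 rad.
Area = E·R² = 2.4601 × (6378.14)² ≈ 100076736 km².

100076736 km²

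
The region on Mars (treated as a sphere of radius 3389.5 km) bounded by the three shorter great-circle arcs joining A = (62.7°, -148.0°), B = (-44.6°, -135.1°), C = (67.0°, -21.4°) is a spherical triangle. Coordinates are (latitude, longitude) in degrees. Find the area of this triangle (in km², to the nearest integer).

Side lengths (central angles): a = 2.4313, b = 0.7797, c = 1.8814 rad; semiperimeter s = 2.5462.
By l'Huilier's theorem, tan(E/4) = √[tan(s/2) tan((s−a)/2) tan((s−b)/2) tan((s−c)/2)], giving spherical excess E = 1.0946 rad.
Area = E·R² = 1.0946 × (3389.5)² ≈ 12575843 km².

12575843 km²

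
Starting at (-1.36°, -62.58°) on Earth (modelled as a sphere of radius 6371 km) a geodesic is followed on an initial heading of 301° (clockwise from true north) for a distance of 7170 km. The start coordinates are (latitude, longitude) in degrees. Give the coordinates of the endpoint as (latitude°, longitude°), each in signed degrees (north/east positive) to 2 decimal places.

27.03°, -122.85°

Angular distance δ = d/R = 7170/6371 = 1.12541 rad; initial bearing θ = 5.2534 rad.
sin φ₂ = sin φ₁ cos δ + cos φ₁ sin δ cos θ = (-0.0237)(0.4308) + (0.9997)(0.9024)(0.5150) = 0.4544, so φ₂ = 27.03°.
Δλ = atan2(sin θ sin δ cos φ₁, cos δ − sin φ₁ sin φ₂) = atan2(-0.7733, 0.4416) = -60.273°.
λ₂ = -62.580° − 60.273° = -122.85°.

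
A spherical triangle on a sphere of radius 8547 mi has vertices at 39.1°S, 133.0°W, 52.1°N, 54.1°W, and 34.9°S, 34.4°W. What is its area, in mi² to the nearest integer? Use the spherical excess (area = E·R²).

113808057 mi²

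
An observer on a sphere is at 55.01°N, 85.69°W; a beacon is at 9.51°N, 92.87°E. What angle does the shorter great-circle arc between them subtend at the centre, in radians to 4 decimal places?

2.0153 rad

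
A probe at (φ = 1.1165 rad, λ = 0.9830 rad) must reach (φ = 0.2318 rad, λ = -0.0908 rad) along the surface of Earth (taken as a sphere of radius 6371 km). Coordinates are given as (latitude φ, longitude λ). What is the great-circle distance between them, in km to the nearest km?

7316 km

Let φ₁ = 1.1165 rad, φ₂ = 0.2318 rad, and Δλ = -1.0738 rad.
cos c = sin φ₁ sin φ₂ + cos φ₁ cos φ₂ cos Δλ = (0.8986)(0.2297) + (0.4388)(0.9733)(0.4768) = 0.41006,
so c = arccos(0.41006) = 1.14828 rad.
Distance = R·c = 6371 × 1.1483 ≈ 7316 km.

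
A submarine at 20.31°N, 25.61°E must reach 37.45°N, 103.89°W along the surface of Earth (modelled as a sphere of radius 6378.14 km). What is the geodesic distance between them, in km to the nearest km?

With latitudes φ₁ = 20.310°, φ₂ = 37.450° and longitude difference Δλ = -129.500°:
cos c = sin φ₁ sin φ₂ + cos φ₁ cos φ₂ cos Δλ = (0.3471)(0.6081) + (0.9378)(0.7939)(-0.6361) = -0.26252,
so c = arccos(-0.26252) = 1.83643 rad.
Distance = R·c = 6378.14 × 1.8364 ≈ 11713 km.

11713 km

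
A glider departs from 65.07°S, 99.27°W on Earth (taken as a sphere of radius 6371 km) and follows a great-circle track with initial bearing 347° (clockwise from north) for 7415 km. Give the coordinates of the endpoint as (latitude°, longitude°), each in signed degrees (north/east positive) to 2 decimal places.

1.05°, -111.19°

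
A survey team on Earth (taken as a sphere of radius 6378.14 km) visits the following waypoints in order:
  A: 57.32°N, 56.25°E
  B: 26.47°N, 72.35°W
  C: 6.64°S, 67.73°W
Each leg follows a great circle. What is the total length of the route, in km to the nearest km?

Leg A→B: central angle 1.4971 rad, distance 9548.8 km.
Leg B→C: central angle 0.5831 rad, distance 3719.4 km.
Total: 9548.8 + 3719.4 ≈ 13268 km.

13268 km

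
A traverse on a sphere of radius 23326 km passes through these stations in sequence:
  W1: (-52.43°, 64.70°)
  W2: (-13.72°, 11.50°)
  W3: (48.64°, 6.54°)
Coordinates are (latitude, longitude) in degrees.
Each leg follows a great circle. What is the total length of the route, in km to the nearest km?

Leg W1→W2: central angle 0.9970 rad, distance 23256.4 km.
Leg W2→W3: central angle 1.0911 rad, distance 25451.0 km.
Total: 23256.4 + 25451.0 ≈ 48707 km.

48707 km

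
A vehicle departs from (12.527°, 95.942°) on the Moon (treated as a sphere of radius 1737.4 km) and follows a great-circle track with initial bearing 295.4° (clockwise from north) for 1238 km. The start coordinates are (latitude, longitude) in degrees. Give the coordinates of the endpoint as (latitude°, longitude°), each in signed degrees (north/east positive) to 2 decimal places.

Angular distance δ = d/R = 1238/1737.4 = 0.71256 rad; initial bearing θ = 5.1557 rad.
sin φ₂ = sin φ₁ cos δ + cos φ₁ sin δ cos θ = (0.2169)(0.7567) + (0.9762)(0.6538)(0.4289) = 0.4379, so φ₂ = 25.97°.
Δλ = atan2(sin θ sin δ cos φ₁, cos δ − sin φ₁ sin φ₂) = atan2(-0.5765, 0.6617) = -41.064°.
λ₂ = 95.942° − 41.064° = 54.88°.

25.97°, 54.88°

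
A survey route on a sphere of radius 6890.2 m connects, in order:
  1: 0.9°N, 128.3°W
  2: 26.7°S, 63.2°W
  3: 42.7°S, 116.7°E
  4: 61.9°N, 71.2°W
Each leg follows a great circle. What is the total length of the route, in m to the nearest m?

Leg 1→2: central angle 1.1928 rad, distance 8218.8 m.
Leg 2→3: central angle 1.9303 rad, distance 13300.4 m.
Leg 3→4: central angle 2.7966 rad, distance 19269.4 m.
Total: 8218.8 + 13300.4 + 19269.4 ≈ 40789 m.

40789 m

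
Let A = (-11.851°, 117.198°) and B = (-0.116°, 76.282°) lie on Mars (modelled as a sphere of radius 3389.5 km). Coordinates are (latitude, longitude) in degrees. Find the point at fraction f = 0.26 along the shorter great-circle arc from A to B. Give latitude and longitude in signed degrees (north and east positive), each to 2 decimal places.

-9.15°, 106.36°

Central angle δ = 0.7378 rad. Interpolating on the sphere with fraction f = 0.26:
P = [sin((1−f)δ)·A + sin(fδ)·B] / sin δ = 0.7719·A + 0.2834·B in Cartesian coordinates,
giving P = (-0.2781, 0.9473, -0.1591), i.e. latitude -9.15°, longitude 106.36°.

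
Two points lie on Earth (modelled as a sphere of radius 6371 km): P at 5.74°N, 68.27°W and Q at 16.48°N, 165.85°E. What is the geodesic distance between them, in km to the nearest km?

13573 km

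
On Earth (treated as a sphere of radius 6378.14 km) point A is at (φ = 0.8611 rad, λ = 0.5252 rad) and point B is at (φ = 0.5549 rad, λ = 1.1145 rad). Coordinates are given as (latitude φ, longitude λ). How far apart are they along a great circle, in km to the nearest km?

Let φ₁ = 0.8611 rad, φ₂ = 0.5549 rad, and Δλ = 0.5893 rad.
Haversine: a = sin²(Δφ/2) + cos φ₁ cos φ₂ sin²(Δλ/2) = 0.0233 + (0.6516)(0.8500)(0.0843) = 0.06996.
Central angle c = 2·arcsin(√a) = 0.53539 rad.
Distance = R·c = 6378.14 × 0.5354 ≈ 3415 km.

3415 km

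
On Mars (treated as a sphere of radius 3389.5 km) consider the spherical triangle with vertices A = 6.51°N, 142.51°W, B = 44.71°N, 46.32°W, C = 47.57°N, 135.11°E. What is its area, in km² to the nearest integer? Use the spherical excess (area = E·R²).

Side lengths (central angles): a = 1.5309, b = 1.3974, c = 1.5672 rad; semiperimeter s = 2.2477.
By l'Huilier's theorem, tan(E/4) = √[tan(s/2) tan((s−a)/2) tan((s−b)/2) tan((s−c)/2)], giving spherical excess E = 1.3608 rad.
Area = E·R² = 1.3608 × (3389.5)² ≈ 15633406 km².

15633406 km²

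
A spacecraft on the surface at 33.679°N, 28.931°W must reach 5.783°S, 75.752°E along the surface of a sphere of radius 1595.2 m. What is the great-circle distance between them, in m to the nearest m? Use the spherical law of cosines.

2935 m

In radians: φ₁ = 0.5878, φ₂ = -0.1009, Δλ = 104.683° = 1.8271 rad.
cos c = sin φ₁ sin φ₂ + cos φ₁ cos φ₂ cos Δλ = (0.5545)(-0.1008) + (0.8322)(0.9949)(-0.2535) = -0.26573,
so c = arccos(-0.26573) = 1.83976 rad.
Distance = R·c = 1595.2 × 1.8398 ≈ 2935 m.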